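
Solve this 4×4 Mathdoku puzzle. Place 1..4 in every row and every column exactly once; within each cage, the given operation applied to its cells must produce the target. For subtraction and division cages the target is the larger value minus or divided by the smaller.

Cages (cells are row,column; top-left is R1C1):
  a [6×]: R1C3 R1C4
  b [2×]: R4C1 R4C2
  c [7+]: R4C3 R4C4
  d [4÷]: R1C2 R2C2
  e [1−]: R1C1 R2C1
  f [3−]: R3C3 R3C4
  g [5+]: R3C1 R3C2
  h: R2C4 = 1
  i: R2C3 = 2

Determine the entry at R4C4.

Cage i is a single given cell, which forces R2C3 = 2.
Cage h is given, so R2C4 = 1.
Column 4 already has 1, which forces R3C4 = 4.
Column 4 already has 4, leaving R4C4 = 3.
The two cells of cage d must have quotient 4, so R1C2 = 1.
Column 3 already has 2, so R1C3 = 3.
Column 4 now contains 3, so R1C4 = 2.
Row 2 already has 1, leaving R2C2 = 4.
4 is placed in row 3, so R3C3 = 1.
1 is placed in column 2, leaving R4C2 = 2.
3 is placed in row 4, so R4C3 = 4.
Row 1 now contains 2; hence R1C1 = 4.
Row 2 already has 4, leaving R2C1 = 3.
The two cells of cage g must have sum 5; hence R3C1 = 2.
Column 2 already has 2, leaving R3C2 = 3.
Row 4 already has 2, so R4C1 = 1.
Completed grid: 4 1 3 2 / 3 4 2 1 / 2 3 1 4 / 1 2 4 3.

3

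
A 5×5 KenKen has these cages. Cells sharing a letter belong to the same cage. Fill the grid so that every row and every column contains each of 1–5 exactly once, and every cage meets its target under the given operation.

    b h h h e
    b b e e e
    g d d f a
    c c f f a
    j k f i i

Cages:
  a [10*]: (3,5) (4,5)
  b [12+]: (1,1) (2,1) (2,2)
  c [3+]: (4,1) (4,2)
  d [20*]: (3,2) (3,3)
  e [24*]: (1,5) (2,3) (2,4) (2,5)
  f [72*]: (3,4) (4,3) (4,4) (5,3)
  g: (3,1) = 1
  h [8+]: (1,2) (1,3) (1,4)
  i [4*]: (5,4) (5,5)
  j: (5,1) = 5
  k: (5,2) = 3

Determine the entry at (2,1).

Cage g is given, leaving (3,1) = 1.
Column 1 now contains 1, so (4,1) = 2.
Row 4 already has 2, so (4,2) = 1.
Row 4 already has 2, so (4,5) = 5.
Cage j is a single given cell, which forces (5,1) = 5.
Cage k is given; hence (5,2) = 3.
The 3 cells of cage b must have sum 12; hence (2,2) = 5.
Column 2 now contains 5, which forces (3,2) = 4.
Row 3 already has 4, which forces (3,3) = 5.
The 4 cells of cage f must have product 72, which forces (3,4) = 3.
5 is placed in column 5; hence (3,5) = 2.
Cage f needs product 72; hence (4,3) = 3.
Cage f has product 72; hence (4,4) = 4.
Cage f has product 72, which forces (5,3) = 2.
Column 4 now contains 4, leaving (5,4) = 1.
Row 5 now contains 1, leaving (5,5) = 4.
Column 2 now contains 4, which forces (1,2) = 2.
Column 3 now contains 2, which forces (1,3) = 1.
The 3 cells of cage h must have sum 8, so (1,4) = 5.
1 is placed in row 1; hence (1,5) = 3.
The 4 cells of cage e must have product 24, leaving (2,3) = 4.
Column 4 already has 1, which forces (2,4) = 2.
Column 5 now contains 3, so (2,5) = 1.
Row 1 already has 3, so (1,1) = 4.
4 is placed in row 2; hence (2,1) = 3.
The full grid is 4 2 1 5 3 / 3 5 4 2 1 / 1 4 5 3 2 / 2 1 3 4 5 / 5 3 2 1 4.

3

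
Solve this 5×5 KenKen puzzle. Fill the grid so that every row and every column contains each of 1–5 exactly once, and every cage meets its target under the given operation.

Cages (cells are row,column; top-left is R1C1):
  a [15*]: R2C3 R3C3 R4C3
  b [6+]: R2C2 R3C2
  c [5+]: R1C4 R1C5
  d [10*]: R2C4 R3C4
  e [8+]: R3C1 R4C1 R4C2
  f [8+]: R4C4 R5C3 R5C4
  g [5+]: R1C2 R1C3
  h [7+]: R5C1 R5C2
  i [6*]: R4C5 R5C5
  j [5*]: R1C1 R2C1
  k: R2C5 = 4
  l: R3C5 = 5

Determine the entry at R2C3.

Cage k is given, which forces R2C5 = 4.
Cage l is given; hence R3C5 = 5.
Cage d needs two cells with product 10, which forces R2C4 = 5.
5 is placed in row 3, so R3C4 = 2.
Cage j needs two cells with product 5, so R1C1 = 5.
Row 2 now contains 5, leaving R2C1 = 1.
Row 2 now contains 5; hence R2C2 = 2.
Row 2 now contains 1; hence R2C3 = 3.
The two cells of cage b must have sum 6; hence R3C2 = 4.
Column 3 now contains 3, leaving R3C3 = 1.
The 3 cells of cage a must have product 15, which forces R4C3 = 5.
1 is placed in column 3, which forces R5C3 = 4.
Cage g's pair has sum 5; hence R1C2 = 3.
Column 3 now contains 4, so R1C3 = 2.
Row 1 now contains 3, leaving R1C4 = 4.
Row 1 already has 2, so R1C5 = 1.
Row 3 already has 4, which forces R3C1 = 3.
3 is placed in column 2, leaving R4C2 = 1.
Row 4 now contains 1, leaving R4C4 = 3.
Row 4 now contains 3, so R4C5 = 2.
The two cells of cage h must have sum 7, leaving R5C1 = 2.
Cage h's pair has sum 7, so R5C2 = 5.
Column 4 already has 3, which forces R5C4 = 1.
Column 5 now contains 2, so R5C5 = 3.
Row 4 now contains 2, leaving R4C1 = 4.
Completed grid: 5 3 2 4 1 / 1 2 3 5 4 / 3 4 1 2 5 / 4 1 5 3 2 / 2 5 4 1 3.

3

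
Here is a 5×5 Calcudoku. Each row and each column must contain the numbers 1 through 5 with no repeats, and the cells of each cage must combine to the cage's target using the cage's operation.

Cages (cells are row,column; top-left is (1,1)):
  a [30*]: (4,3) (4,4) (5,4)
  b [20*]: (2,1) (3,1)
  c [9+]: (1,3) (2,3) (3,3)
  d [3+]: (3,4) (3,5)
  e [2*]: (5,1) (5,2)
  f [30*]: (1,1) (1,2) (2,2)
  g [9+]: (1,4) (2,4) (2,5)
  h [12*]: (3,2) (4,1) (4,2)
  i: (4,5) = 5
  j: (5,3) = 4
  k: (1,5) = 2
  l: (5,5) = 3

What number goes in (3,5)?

K is a freebie; hence (1,5) = 2.
Column 5 now contains 2, which forces (3,5) = 1.
Cage i is a single given cell, which forces (4,5) = 5.
Cage j is given, so (5,3) = 4.
Cage l is given, so (5,5) = 3.
Cage f has product 30, which forces (2,2) = 2.
Row 2 already has 2, leaving (2,4) = 1.
Column 5 now contains 3; hence (2,5) = 4.
1 is placed in row 3, which forces (3,4) = 2.
Column 4 now contains 2, so (4,4) = 3.
Column 2 now contains 2, leaving (5,2) = 1.
The 3 cells of cage a must have product 30, which forces (5,4) = 5.
The 3 cells of cage c must have sum 9, so (1,3) = 1.
Column 4 already has 3, leaving (1,4) = 4.
4 is placed in row 2; hence (2,1) = 5.
5 is placed in row 2, leaving (2,3) = 3.
The two cells of cage b must have product 20, which forces (3,1) = 4.
Cage h needs product 12; hence (3,2) = 3.
Column 3 now contains 3, leaving (3,3) = 5.
Cage h has product 12; hence (4,1) = 1.
Column 2 now contains 1, so (4,2) = 4.
Row 4 now contains 3, which forces (4,3) = 2.
1 is placed in row 5, so (5,1) = 2.
5 is placed in column 1, leaving (1,1) = 3.
Column 2 now contains 3, so (1,2) = 5.
The full grid is 3 5 1 4 2 / 5 2 3 1 4 / 4 3 5 2 1 / 1 4 2 3 5 / 2 1 4 5 3.

1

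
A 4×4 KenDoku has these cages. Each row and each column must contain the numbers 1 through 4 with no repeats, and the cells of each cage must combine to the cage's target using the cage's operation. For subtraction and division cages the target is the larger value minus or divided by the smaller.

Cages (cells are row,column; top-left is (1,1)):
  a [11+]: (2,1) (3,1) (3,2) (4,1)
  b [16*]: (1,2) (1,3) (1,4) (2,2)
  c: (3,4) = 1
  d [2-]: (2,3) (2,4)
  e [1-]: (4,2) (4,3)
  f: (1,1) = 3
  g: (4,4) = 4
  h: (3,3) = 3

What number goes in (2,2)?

Cage f is given, so (1,1) = 3.
Cage b has product 16; hence (2,2) = 2.
H is a freebie, leaving (3,3) = 3.
Cage c is a single given cell; hence (3,4) = 1.
Cage g is given, so (4,4) = 4.
Column 4 already has 4, leaving (1,4) = 2.
Cage a has sum 11, which forces (2,1) = 4.
The two cells of cage d must have difference 2, leaving (2,3) = 1.
Column 4 already has 4; hence (2,4) = 3.
The 4 cells of cage a must have sum 11, so (3,1) = 2.
Row 3 already has 3, so (3,2) = 4.
Cage a needs sum 11, which forces (4,1) = 1.
Row 4 already has 1, which forces (4,2) = 3.
The two cells of cage e must have difference 1; hence (4,3) = 2.
Column 2 already has 4; hence (1,2) = 1.
1 is placed in column 3, leaving (1,3) = 4.
Filled in: 3 1 4 2 / 4 2 1 3 / 2 4 3 1 / 1 3 2 4.

2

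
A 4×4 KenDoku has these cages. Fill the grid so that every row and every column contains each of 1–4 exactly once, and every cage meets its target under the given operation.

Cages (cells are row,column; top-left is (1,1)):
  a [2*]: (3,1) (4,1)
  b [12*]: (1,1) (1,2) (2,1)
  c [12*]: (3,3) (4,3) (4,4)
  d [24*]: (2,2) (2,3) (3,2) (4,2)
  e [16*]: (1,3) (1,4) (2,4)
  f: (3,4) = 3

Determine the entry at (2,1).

F is a freebie, leaving (3,4) = 3.
Cage c needs product 12, which forces (4,3) = 3.
Cage d needs product 24, leaving (2,2) = 3.
The 3 cells of cage b must have product 12, leaving (1,1) = 3.
The only place for 4 in column 1 is (2,1).
The 3 cells of cage b must have product 12, leaving (1,2) = 1.
Cage e needs product 16, leaving (1,3) = 2.
The 3 cells of cage e must have product 16, so (1,4) = 4.
2 is placed in column 3, so (2,3) = 1.
Row 2 already has 4, which forces (2,4) = 2.
1 is placed in column 3, which forces (3,3) = 4.
Column 4 now contains 2; hence (4,4) = 1.
Cage a needs two cells with product 2, so (3,1) = 1.
4 is placed in row 3; hence (3,2) = 2.
1 is placed in row 4, which forces (4,1) = 2.
Cage d has product 24, which forces (4,2) = 4.
Filled in: 3 1 2 4 / 4 3 1 2 / 1 2 4 3 / 2 4 3 1.

4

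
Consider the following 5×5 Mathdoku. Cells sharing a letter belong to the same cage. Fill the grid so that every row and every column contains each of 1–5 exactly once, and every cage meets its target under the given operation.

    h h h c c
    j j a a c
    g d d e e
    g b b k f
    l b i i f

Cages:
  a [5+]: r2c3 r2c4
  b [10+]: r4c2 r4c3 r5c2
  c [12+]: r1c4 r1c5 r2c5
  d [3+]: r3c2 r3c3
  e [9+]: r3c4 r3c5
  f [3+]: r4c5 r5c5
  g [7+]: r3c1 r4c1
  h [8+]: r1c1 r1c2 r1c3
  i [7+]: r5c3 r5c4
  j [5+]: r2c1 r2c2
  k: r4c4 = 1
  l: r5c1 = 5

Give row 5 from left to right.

K is a freebie; hence r4c4 = 1.
Row 4 now contains 1, so r4c5 = 2.
Cage l is a single given cell, leaving r5c1 = 5.
Column 5 already has 2, which forces r5c5 = 1.
In row 2, 5 can only go at r2c5, so r2c5 = 5.
Cage e needs two cells with sum 9; hence r3c4 = 5.
5 is placed in column 5, which forces r3c5 = 4.
Cage c needs sum 12, leaving r1c4 = 4.
Column 5 already has 4, leaving r1c5 = 3.
Row 3 already has 4, so r3c1 = 3.
Cage g needs two cells with sum 7, so r4c1 = 4.
Column 4 already has 4; hence r5c4 = 3.
Cage a needs two cells with sum 5, leaving r2c3 = 3.
3 is placed in column 4; hence r2c4 = 2.
Column 3 now contains 3; hence r4c3 = 5.
3 is placed in row 5, so r5c2 = 2.
3 is placed in row 5, so r5c3 = 4.
Cage h needs sum 8, so r1c2 = 5.
Row 2 now contains 2, which forces r2c1 = 1.
Row 2 already has 3, so r2c2 = 4.
Column 2 now contains 2; hence r3c2 = 1.
Cage d's pair has sum 3; hence r3c3 = 2.
5 is placed in row 4, leaving r4c2 = 3.
Column 1 already has 1; hence r1c1 = 2.
Column 3 now contains 2, so r1c3 = 1.
The full grid is 2 5 1 4 3 / 1 4 3 2 5 / 3 1 2 5 4 / 4 3 5 1 2 / 5 2 4 3 1.

5 2 4 3 1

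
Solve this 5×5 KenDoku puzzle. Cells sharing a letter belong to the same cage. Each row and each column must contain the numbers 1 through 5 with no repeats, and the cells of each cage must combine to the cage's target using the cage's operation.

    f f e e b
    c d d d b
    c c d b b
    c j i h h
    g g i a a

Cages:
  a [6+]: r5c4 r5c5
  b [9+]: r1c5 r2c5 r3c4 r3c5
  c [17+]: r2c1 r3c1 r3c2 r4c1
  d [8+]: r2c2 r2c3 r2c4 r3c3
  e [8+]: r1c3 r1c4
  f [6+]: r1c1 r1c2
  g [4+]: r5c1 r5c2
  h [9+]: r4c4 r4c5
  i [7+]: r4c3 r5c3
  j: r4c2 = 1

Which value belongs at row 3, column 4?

3

Cage c has sum 17, so r3c2 = 5.
J is a freebie, so r4c2 = 1.
Column 2 already has 1, leaving r5c2 = 3.
Row 5 already has 3, leaving r5c1 = 1.
Row 1 needs a 1, and only r1c5 is open for it.
The only place for 2 in row 4 is r4c3.
Cage d needs sum 8, which forces r2c2 = 2.
The 4 cells of cage d must have sum 8, leaving r2c3 = 4.
Cage d needs sum 8, leaving r2c4 = 1.
Column 3 now contains 2, so r3c3 = 1.
Cage i needs two cells with sum 7, leaving r5c3 = 5.
Cage f needs two cells with sum 6, so r1c1 = 2.
2 is placed in column 2, so r1c2 = 4.
5 is placed in column 3, leaving r1c3 = 3.
The two cells of cage e must have sum 8, which forces r1c4 = 5.
The 4 cells of cage b must have sum 9; hence r2c5 = 3.
Cage b needs sum 9, which forces r3c4 = 3.
The 4 cells of cage b must have sum 9; hence r3c5 = 2.
Column 4 now contains 5, which forces r4c4 = 4.
4 is placed in row 4, so r4c5 = 5.
4 is placed in column 4; hence r5c4 = 2.
Column 5 already has 2, which forces r5c5 = 4.
Row 2 already has 3; hence r2c1 = 5.
3 is placed in row 3, leaving r3c1 = 4.
Row 4 now contains 5; hence r4c1 = 3.
The full grid is 2 4 3 5 1 / 5 2 4 1 3 / 4 5 1 3 2 / 3 1 2 4 5 / 1 3 5 2 4.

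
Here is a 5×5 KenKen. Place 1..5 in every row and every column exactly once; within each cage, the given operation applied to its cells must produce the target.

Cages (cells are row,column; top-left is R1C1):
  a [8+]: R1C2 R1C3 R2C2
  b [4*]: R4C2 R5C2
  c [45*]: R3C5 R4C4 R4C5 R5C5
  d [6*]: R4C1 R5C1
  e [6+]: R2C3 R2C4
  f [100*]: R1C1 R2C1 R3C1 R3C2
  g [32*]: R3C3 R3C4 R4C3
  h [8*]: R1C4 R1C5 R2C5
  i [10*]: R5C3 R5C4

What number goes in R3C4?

The 4 cells of cage f must have product 100, leaving R3C2 = 5.
Cage g has product 32, which forces R3C3 = 2.
The 3 cells of cage g must have product 32; hence R3C4 = 4.
Cage g needs product 32, leaving R4C3 = 4.
Cage c has product 45, leaving R4C4 = 3.
2 is placed in column 3, so R5C3 = 5.
Row 5 now contains 5, leaving R5C4 = 2.
Column 4 already has 2, so R1C4 = 1.
Column 3 now contains 5, so R2C3 = 1.
The two cells of cage e must have sum 6, which forces R2C4 = 5.
Row 3 now contains 4; hence R3C1 = 1.
Row 3 already has 1, leaving R3C5 = 3.
3 is placed in row 4, which forces R4C1 = 2.
Row 4 now contains 4, leaving R4C2 = 1.
Cage c has product 45; hence R4C5 = 5.
Row 5 now contains 2, so R5C1 = 3.
The two cells of cage b must have product 4, leaving R5C2 = 4.
Column 5 now contains 3, which forces R5C5 = 1.
The 4 cells of cage f must have product 100, which forces R1C1 = 5.
The 3 cells of cage a must have sum 8, which forces R1C2 = 2.
Row 1 now contains 1, leaving R1C3 = 3.
Row 1 already has 2, leaving R1C5 = 4.
Row 2 already has 5, so R2C1 = 4.
4 is placed in column 2, leaving R2C2 = 3.
Column 5 already has 4, leaving R2C5 = 2.
Completed grid: 5 2 3 1 4 / 4 3 1 5 2 / 1 5 2 4 3 / 2 1 4 3 5 / 3 4 5 2 1.

4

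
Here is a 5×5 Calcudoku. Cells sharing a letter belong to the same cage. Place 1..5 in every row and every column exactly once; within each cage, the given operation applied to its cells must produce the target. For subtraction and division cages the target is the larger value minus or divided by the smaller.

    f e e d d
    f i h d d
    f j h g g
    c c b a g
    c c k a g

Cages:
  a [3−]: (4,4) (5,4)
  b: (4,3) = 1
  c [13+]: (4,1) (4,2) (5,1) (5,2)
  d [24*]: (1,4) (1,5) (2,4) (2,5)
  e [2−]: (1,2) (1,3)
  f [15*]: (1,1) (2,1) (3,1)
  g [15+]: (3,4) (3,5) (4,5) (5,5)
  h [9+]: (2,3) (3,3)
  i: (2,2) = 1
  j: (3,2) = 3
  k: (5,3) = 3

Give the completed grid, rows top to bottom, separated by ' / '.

5 4 2 3 1 / 3 1 5 2 4 / 1 3 4 5 2 / 2 5 1 4 3 / 4 2 3 1 5

Cage i is a single given cell, leaving (2,2) = 1.
J is a freebie, so (3,2) = 3.
Cage b is a single given cell, leaving (4,3) = 1.
Cage k is given, so (5,3) = 3.
Row 1 needs a 5, and only (1,1) is open for it.
Column 1 already has 5, leaving (2,1) = 3.
Column 1 already has 5; hence (3,1) = 1.
The only place for 5 in row 2 is (2,3).
Column 3 now contains 5, which forces (3,3) = 4.
4 is placed in row 3; hence (3,4) = 5.
Row 3 now contains 5; hence (3,5) = 2.
Cage e's pair has difference 2, leaving (1,2) = 4.
Column 3 already has 4, so (1,3) = 2.
The 4 cells of cage d must have product 24, which forces (2,4) = 2.
Column 5 already has 2, leaving (2,5) = 4.
Cage a needs two cells with difference 3, which forces (4,4) = 4.
Cage g has sum 15; hence (4,5) = 3.
Cage a needs two cells with difference 3; hence (5,4) = 1.
The 4 cells of cage g must have sum 15; hence (5,5) = 5.
Column 4 already has 1; hence (1,4) = 3.
3 is placed in column 5, leaving (1,5) = 1.
Row 4 already has 4; hence (4,1) = 2.
The 4 cells of cage c must have sum 13, which forces (4,2) = 5.
The 4 cells of cage c must have sum 13, so (5,1) = 4.
5 is placed in row 5, so (5,2) = 2.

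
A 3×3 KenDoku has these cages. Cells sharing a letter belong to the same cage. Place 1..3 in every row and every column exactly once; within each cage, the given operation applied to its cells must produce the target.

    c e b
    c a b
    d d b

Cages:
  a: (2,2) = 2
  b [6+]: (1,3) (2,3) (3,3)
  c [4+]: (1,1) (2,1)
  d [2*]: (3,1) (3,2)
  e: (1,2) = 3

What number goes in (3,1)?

Cage e is a single given cell, leaving (1,2) = 3.
Cage a is a single given cell, so (2,2) = 2.
2 is placed in column 2, which forces (3,2) = 1.
Row 1 already has 3, which forces (1,1) = 1.
Row 1 now contains 1, leaving (1,3) = 2.
Cage c's pair has sum 4; hence (2,1) = 3.
Row 2 now contains 3, which forces (2,3) = 1.
1 is placed in row 3, leaving (3,1) = 2.
2 is placed in column 3, so (3,3) = 3.
Completed grid: 1 3 2 / 3 2 1 / 2 1 3.

2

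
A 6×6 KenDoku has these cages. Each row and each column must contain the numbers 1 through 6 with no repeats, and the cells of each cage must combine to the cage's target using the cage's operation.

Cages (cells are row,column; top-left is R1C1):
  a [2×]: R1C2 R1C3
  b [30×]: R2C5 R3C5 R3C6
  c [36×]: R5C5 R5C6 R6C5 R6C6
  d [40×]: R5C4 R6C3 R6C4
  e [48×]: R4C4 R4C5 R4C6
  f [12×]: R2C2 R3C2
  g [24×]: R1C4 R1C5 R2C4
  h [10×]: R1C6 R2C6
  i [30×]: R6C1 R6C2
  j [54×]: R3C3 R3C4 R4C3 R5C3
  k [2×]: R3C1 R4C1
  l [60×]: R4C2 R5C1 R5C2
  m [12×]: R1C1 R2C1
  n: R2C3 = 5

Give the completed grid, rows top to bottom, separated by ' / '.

3 1 2 6 4 5 / 4 3 5 1 6 2 / 2 4 6 3 5 1 / 1 5 3 4 2 6 / 6 2 1 5 3 4 / 5 6 4 2 1 3

N is a freebie, which forces R2C3 = 5.
Row 2 now contains 5, leaving R2C6 = 2.
Cage j needs product 54, leaving R3C4 = 3.
Column 6 already has 2, which forces R1C6 = 5.
Cage b needs product 30, so R3C5 = 5.
In row 3, 4 can only go at R3C2, so R3C2 = 4.
Cage f needs two cells with product 12, so R2C2 = 3.
Row 3 needs a 2, and only R3C1 is open for it.
Column 1 now contains 2, leaving R1C1 = 3.
Cage m needs two cells with product 12, which forces R2C1 = 4.
Column 1 now contains 2; hence R4C1 = 1.
The only place for 3 in row 4 is R4C3.
Row 4 needs a 5, and only R4C2 is open for it.
Cage l needs product 60, leaving R5C1 = 6.
Cage l needs product 60, which forces R5C2 = 2.
Row 5 already has 6, so R5C3 = 1.
Cage i's pair has product 30, so R6C1 = 5.
5 is placed in column 2, leaving R6C2 = 6.
Column 2 already has 2, which forces R1C2 = 1.
Column 3 already has 1, so R1C3 = 2.
Column 3 already has 1, leaving R3C3 = 6.
Row 3 now contains 6, so R3C6 = 1.
The 3 cells of cage d must have product 40; hence R5C4 = 5.
Column 3 already has 2; hence R6C3 = 4.
Row 6 already has 4, so R6C4 = 2.
1 is placed in column 6, leaving R6C6 = 3.
The 3 cells of cage g must have product 24, leaving R2C4 = 1.
Cage b has product 30, leaving R2C5 = 6.
Cage e needs product 48; hence R4C5 = 2.
The 4 cells of cage c must have product 36, which forces R5C5 = 3.
3 is placed in column 6, so R5C6 = 4.
3 is placed in row 6, leaving R6C5 = 1.
Cage g has product 24, which forces R1C4 = 6.
6 is placed in column 5, which forces R1C5 = 4.
Cage e needs product 48, which forces R4C4 = 4.
4 is placed in column 6, which forces R4C6 = 6.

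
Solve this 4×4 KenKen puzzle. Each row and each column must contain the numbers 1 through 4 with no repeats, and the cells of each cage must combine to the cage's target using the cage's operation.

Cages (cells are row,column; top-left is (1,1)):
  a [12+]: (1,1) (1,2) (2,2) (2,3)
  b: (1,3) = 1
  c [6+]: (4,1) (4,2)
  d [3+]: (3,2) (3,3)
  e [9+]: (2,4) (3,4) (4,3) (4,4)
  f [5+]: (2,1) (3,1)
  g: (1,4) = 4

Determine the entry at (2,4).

Cage b is a single given cell, which forces (1,3) = 1.
G is a freebie; hence (1,4) = 4.
1 is placed in column 3, leaving (3,3) = 2.
2 is placed in column 3; hence (4,3) = 3.
The 4 cells of cage a must have sum 12, leaving (1,1) = 3.
The 4 cells of cage a must have sum 12, which forces (1,2) = 2.
Cage a has sum 12, which forces (2,2) = 3.
3 is placed in column 3; hence (2,3) = 4.
Row 3 now contains 2, leaving (3,2) = 1.
Row 3 already has 1; hence (3,4) = 3.
Column 2 now contains 2, which forces (4,2) = 4.
Cage f needs two cells with sum 5, leaving (2,1) = 1.
1 is placed in row 2; hence (2,4) = 2.
Row 3 already has 1, so (3,1) = 4.
4 is placed in row 4, so (4,1) = 2.
Column 4 already has 2; hence (4,4) = 1.
Filled in: 3 2 1 4 / 1 3 4 2 / 4 1 2 3 / 2 4 3 1.

2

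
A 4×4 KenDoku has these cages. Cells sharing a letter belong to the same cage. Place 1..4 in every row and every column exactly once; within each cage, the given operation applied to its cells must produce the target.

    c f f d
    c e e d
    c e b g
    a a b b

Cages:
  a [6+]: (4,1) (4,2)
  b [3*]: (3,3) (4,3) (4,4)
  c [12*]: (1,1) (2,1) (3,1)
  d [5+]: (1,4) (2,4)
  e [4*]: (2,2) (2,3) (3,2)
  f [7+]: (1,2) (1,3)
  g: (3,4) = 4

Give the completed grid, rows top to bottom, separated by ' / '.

1 3 4 2 / 4 1 2 3 / 3 2 1 4 / 2 4 3 1

The 3 cells of cage b must have product 3, leaving (3,3) = 1.
Cage g is given, which forces (3,4) = 4.
The 3 cells of cage b must have product 3, which forces (4,3) = 3.
Cage b has product 3, so (4,4) = 1.
Cage f needs two cells with sum 7, which forces (1,2) = 3.
Column 3 already has 3; hence (1,3) = 4.
Row 1 already has 3, leaving (1,4) = 2.
The 3 cells of cage e must have product 4, so (2,2) = 1.
Column 3 already has 1, so (2,3) = 2.
Column 4 already has 2, so (2,4) = 3.
Row 3 already has 4, leaving (3,1) = 3.
1 is placed in row 3, which forces (3,2) = 2.
Column 2 already has 2, so (4,2) = 4.
Row 1 now contains 4, so (1,1) = 1.
Row 2 already has 1, so (2,1) = 4.
Row 4 now contains 4, so (4,1) = 2.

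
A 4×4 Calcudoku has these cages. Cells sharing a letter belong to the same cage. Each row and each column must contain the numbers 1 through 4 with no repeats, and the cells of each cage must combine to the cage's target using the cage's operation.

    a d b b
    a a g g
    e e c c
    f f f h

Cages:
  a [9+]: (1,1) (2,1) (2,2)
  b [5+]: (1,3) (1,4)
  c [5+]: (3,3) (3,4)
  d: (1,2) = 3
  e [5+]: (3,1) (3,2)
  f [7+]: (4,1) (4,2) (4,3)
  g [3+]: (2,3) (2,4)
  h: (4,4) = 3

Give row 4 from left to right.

D is a freebie, which forces (1,2) = 3.
H is a freebie, so (4,4) = 3.
Row 1 needs a 2, and only (1,1) is open for it.
Cage a has sum 9; hence (2,1) = 3.
The 3 cells of cage a must have sum 9, which forces (2,2) = 4.
Cage e needs two cells with sum 5, leaving (3,1) = 4.
Cage e's pair has sum 5, leaving (3,2) = 1.
Row 3 already has 1, which forces (3,3) = 3.
Row 3 already has 1, leaving (3,4) = 2.
4 is placed in column 1, which forces (4,1) = 1.
1 is placed in column 2; hence (4,2) = 2.
Row 4 already has 2, so (4,3) = 4.
4 is placed in column 3, so (1,3) = 1.
Cage b's pair has sum 5, which forces (1,4) = 4.
Cage g's pair has sum 3; hence (2,3) = 2.
Column 4 now contains 2, leaving (2,4) = 1.
Filled in: 2 3 1 4 / 3 4 2 1 / 4 1 3 2 / 1 2 4 3.

1 2 4 3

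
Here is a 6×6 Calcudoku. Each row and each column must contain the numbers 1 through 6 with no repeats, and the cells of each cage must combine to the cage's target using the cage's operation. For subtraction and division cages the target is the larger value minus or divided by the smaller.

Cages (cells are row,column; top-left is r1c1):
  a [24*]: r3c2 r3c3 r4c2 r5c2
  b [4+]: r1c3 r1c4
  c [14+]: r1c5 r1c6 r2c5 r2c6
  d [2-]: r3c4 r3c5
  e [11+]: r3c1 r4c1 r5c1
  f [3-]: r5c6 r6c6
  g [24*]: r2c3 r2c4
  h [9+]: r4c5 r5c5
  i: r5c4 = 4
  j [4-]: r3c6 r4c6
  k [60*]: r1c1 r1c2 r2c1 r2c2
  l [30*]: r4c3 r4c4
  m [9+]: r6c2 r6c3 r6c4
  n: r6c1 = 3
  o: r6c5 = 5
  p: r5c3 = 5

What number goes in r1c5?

Cage p is a single given cell, leaving r5c3 = 5.
Cage i is given, so r5c4 = 4.
N is a freebie; hence r6c1 = 3.
Cage o is a single given cell; hence r6c5 = 5.
Cage g needs two cells with product 24; hence r2c3 = 4.
Column 4 already has 4; hence r2c4 = 6.
Column 3 already has 5; hence r4c3 = 6.
The two cells of cage l must have product 30, leaving r4c4 = 5.
Row 4 now contains 6, which forces r4c5 = 3.
Column 5 now contains 3; hence r5c5 = 6.
Cage e needs sum 11, which forces r4c1 = 4.
Cage m has sum 9; hence r6c2 = 6.
Row 6 already has 6, leaving r6c6 = 4.
Cage a needs product 24, so r3c2 = 4.
Row 3 now contains 4, which forces r3c5 = 1.
The two cells of cage f must have difference 3, which forces r5c6 = 1.
Cage c needs sum 14, leaving r1c5 = 4.
1 is placed in column 5, so r2c5 = 2.
Cage e has sum 11, leaving r3c1 = 5.
Cage d's pair has difference 2, which forces r3c4 = 3.
The two cells of cage j must have difference 4; hence r3c6 = 6.
Cage a needs product 24, which forces r4c2 = 1.
1 is placed in column 6, which forces r4c6 = 2.
1 is placed in row 5, so r5c1 = 2.
Row 5 now contains 2, so r5c2 = 3.
Column 1 already has 2, which forces r1c1 = 6.
The 4 cells of cage k must have product 60; hence r1c2 = 2.
Cage b needs two cells with sum 4; hence r1c3 = 3.
3 is placed in column 4; hence r1c4 = 1.
Row 1 already has 3, leaving r1c6 = 5.
Column 1 already has 5; hence r2c1 = 1.
Column 2 already has 3; hence r2c2 = 5.
Column 6 now contains 5, which forces r2c6 = 3.
Row 3 already has 3, so r3c3 = 2.
Column 3 already has 2; hence r6c3 = 1.
Column 4 already has 1, so r6c4 = 2.
Filled in: 6 2 3 1 4 5 / 1 5 4 6 2 3 / 5 4 2 3 1 6 / 4 1 6 5 3 2 / 2 3 5 4 6 1 / 3 6 1 2 5 4.

4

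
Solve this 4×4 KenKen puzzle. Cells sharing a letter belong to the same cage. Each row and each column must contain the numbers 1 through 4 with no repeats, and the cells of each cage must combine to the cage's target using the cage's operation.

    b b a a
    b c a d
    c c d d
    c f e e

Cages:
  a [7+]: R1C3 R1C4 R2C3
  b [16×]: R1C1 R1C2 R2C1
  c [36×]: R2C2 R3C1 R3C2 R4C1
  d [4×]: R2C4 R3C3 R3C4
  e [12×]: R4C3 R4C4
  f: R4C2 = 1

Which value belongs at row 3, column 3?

1

Cage f is given, leaving R4C2 = 1.
In row 4, 2 can only go at R4C1, so R4C1 = 2.
Cage b needs product 16, so R1C1 = 1.
Cage b needs product 16, which forces R1C2 = 4.
Column 1 now contains 2, so R2C1 = 4.
The 4 cells of cage c must have product 36, leaving R2C2 = 3.
Cage c needs product 36; hence R3C1 = 3.
The 4 cells of cage c must have product 36, so R3C2 = 2.
Row 3 now contains 2, leaving R3C3 = 1.
1 is placed in row 3, so R3C4 = 4.
Column 4 already has 4; hence R4C4 = 3.
Cage a has sum 7, which forces R1C3 = 3.
Column 4 already has 3; hence R1C4 = 2.
1 is placed in column 3, so R2C3 = 2.
Cage d needs product 4; hence R2C4 = 1.
Row 4 now contains 3, which forces R4C3 = 4.
The full grid is 1 4 3 2 / 4 3 2 1 / 3 2 1 4 / 2 1 4 3.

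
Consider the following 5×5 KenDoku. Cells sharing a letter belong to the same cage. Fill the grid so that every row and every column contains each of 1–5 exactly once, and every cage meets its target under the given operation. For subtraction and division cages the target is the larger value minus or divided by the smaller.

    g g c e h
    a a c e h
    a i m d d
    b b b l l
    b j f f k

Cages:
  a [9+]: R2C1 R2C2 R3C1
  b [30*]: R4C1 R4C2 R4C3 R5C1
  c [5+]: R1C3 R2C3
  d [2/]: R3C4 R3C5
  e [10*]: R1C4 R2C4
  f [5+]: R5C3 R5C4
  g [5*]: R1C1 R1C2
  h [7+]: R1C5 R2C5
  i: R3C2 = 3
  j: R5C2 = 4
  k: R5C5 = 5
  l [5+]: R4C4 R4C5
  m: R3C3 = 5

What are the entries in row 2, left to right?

Cage i is a single given cell, which forces R3C2 = 3.
Cage m is given; hence R3C3 = 5.
Cage j is given, so R5C2 = 4.
Cage k is given, so R5C5 = 5.
The only place for 1 in row 2 is R2C3.
Cage c needs two cells with sum 5; hence R1C3 = 4.
Row 1 already has 4, so R1C5 = 3.
Column 5 now contains 3, so R2C5 = 4.
Row 1 needs a 2, and only R1C4 is open for it.
2 is placed in column 4, leaving R2C4 = 5.
The two cells of cage d must have quotient 2, leaving R3C5 = 2.
Column 5 now contains 2, leaving R4C5 = 1.
Cage f's pair has sum 5, so R5C3 = 2.
2 is placed in column 4, leaving R5C4 = 3.
Row 2 already has 5, leaving R2C1 = 3.
Row 2 already has 5, which forces R2C2 = 2.
The 3 cells of cage a must have sum 9; hence R3C1 = 4.
Row 3 already has 4; hence R3C4 = 1.
2 is placed in column 2, so R4C2 = 5.
2 is placed in column 3; hence R4C3 = 3.
Column 4 now contains 3, which forces R4C4 = 4.
3 is placed in row 5, leaving R5C1 = 1.
Column 1 already has 1, leaving R1C1 = 5.
Column 2 already has 5; hence R1C2 = 1.
5 is placed in row 4; hence R4C1 = 2.
The full grid is 5 1 4 2 3 / 3 2 1 5 4 / 4 3 5 1 2 / 2 5 3 4 1 / 1 4 2 3 5.

3 2 1 5 4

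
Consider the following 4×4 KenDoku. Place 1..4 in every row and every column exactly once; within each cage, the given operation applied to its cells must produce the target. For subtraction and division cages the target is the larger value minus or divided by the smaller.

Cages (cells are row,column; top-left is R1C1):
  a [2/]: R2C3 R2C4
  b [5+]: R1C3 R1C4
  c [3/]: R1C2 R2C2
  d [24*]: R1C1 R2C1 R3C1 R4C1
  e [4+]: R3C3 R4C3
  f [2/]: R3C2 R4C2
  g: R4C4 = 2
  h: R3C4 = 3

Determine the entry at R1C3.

4

H is a freebie, leaving R3C4 = 3.
Cage g is given, leaving R4C4 = 2.
Cage a needs two cells with quotient 2, leaving R2C3 = 2.
Cage f needs two cells with quotient 2, which forces R3C2 = 2.
3 is placed in row 3, leaving R3C3 = 1.
Cage e's pair has sum 4, so R4C3 = 3.
Cage d has product 24, leaving R1C1 = 2.
Column 3 already has 1, so R1C3 = 4.
The two cells of cage b must have sum 5, which forces R1C4 = 1.
Cage d needs product 24, which forces R2C1 = 3.
3 is placed in row 2; hence R2C2 = 1.
1 is placed in column 4, leaving R2C4 = 4.
1 is placed in row 3; hence R3C1 = 4.
Cage d needs product 24, which forces R4C1 = 1.
Column 2 now contains 1, which forces R4C2 = 4.
1 is placed in row 1, so R1C2 = 3.
Filled in: 2 3 4 1 / 3 1 2 4 / 4 2 1 3 / 1 4 3 2.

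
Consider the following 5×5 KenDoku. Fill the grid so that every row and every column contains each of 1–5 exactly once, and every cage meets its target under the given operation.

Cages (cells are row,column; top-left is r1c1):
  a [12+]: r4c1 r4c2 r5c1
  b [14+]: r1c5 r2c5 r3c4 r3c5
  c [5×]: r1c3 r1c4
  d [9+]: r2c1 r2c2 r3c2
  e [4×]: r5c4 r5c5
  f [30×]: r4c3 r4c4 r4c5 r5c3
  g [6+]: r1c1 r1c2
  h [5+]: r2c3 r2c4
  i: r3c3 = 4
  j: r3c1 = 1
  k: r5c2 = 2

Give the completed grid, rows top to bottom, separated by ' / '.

2 4 1 5 3 / 5 1 2 3 4 / 1 3 4 2 5 / 4 5 3 1 2 / 3 2 5 4 1

J is a freebie, leaving r3c1 = 1.
I is a freebie, which forces r3c3 = 4.
Cage k is given, leaving r5c2 = 2.
Row 1 needs a 3, and only r1c5 is open for it.
Cage b has sum 14, which forces r2c5 = 4.
4 is placed in column 5, leaving r5c5 = 1.
Row 2 already has 4, leaving r2c2 = 1.
Row 5 now contains 1, which forces r5c4 = 4.
The two cells of cage g must have sum 6, leaving r1c1 = 2.
Column 2 now contains 1, leaving r1c2 = 4.
Cage a has sum 12, so r4c1 = 4.
The only place for 5 in row 2 is r2c1.
Cage d has sum 9; hence r3c2 = 3.
The 3 cells of cage a must have sum 12, which forces r4c2 = 5.
5 is placed in row 4, leaving r4c5 = 2.
5 is placed in column 1; hence r5c1 = 3.
Row 5 now contains 3, which forces r5c3 = 5.
Column 3 already has 5, which forces r1c3 = 1.
The two cells of cage c must have product 5, leaving r1c4 = 5.
Cage b has sum 14; hence r3c4 = 2.
2 is placed in column 5, so r3c5 = 5.
Column 3 now contains 1, so r4c3 = 3.
Row 4 already has 3; hence r4c4 = 1.
3 is placed in column 3, leaving r2c3 = 2.
2 is placed in column 4, so r2c4 = 3.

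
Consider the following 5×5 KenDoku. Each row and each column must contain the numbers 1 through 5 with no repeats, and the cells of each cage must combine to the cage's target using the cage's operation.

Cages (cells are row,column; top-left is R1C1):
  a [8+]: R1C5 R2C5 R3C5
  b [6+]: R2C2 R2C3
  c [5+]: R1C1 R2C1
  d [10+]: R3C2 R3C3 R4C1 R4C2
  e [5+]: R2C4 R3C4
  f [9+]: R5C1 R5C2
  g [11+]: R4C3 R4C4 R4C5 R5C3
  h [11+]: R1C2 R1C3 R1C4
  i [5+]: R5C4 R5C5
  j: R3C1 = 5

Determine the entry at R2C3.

J is a freebie, so R3C1 = 5.
Column 1 now contains 5; hence R5C1 = 4.
Row 5 already has 4, which forces R5C2 = 5.
Row 1 needs a 1, and only R1C5 is open for it.
In row 1, 3 can only go at R1C1, so R1C1 = 3.
Column 1 already has 3, which forces R2C1 = 2.
Column 1 already has 2, which forces R4C1 = 1.
Cage b's pair has sum 6; hence R2C2 = 1.
Cage b's pair has sum 6; hence R2C3 = 5.
Cage h needs sum 11; hence R1C4 = 5.
In row 3, 1 can only go at R3C4, so R3C4 = 1.
The two cells of cage e must have sum 5; hence R2C4 = 4.
Row 2 already has 4, so R2C5 = 3.
Column 5 already has 3, so R3C5 = 4.
Column 5 already has 3, so R5C5 = 2.
The 4 cells of cage d must have sum 10; hence R4C2 = 4.
2 is placed in column 5, which forces R4C5 = 5.
Row 5 already has 2, leaving R5C3 = 1.
Row 5 already has 2; hence R5C4 = 3.
Column 2 already has 4, so R1C2 = 2.
Cage h has sum 11, leaving R1C3 = 4.
2 is placed in column 2, which forces R3C2 = 3.
3 is placed in row 3, so R3C3 = 2.
Cage g needs sum 11, which forces R4C3 = 3.
Column 4 now contains 3, so R4C4 = 2.
The full grid is 3 2 4 5 1 / 2 1 5 4 3 / 5 3 2 1 4 / 1 4 3 2 5 / 4 5 1 3 2.

5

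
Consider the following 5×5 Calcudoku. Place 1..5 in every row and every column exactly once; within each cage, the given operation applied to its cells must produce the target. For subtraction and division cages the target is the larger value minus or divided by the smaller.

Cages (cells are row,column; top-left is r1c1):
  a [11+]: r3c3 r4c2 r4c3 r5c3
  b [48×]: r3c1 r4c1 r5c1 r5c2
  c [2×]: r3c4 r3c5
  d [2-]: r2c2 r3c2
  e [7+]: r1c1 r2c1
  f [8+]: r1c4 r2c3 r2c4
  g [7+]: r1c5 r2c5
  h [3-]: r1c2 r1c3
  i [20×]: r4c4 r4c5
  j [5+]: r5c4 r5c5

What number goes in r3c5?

1

Row 5 needs a 5, and only r5c3 is open for it.
In row 3, 5 can only go at r3c2, so r3c2 = 5.
Cage d needs two cells with difference 2, which forces r2c2 = 3.
The only place for 4 in row 3 is r3c1.
In row 3, 3 can only go at r3c3, so r3c3 = 3.
In row 4, 3 can only go at r4c1, so r4c1 = 3.
Column 1 already has 3, which forces r5c1 = 1.
Cage b needs product 48, which forces r5c2 = 4.
4 is placed in column 2, so r1c2 = 1.
Cage h's pair has difference 3, which forces r1c3 = 4.
Column 2 already has 1, so r4c2 = 2.
2 is placed in row 4, leaving r4c3 = 1.
1 is placed in column 3, so r2c3 = 2.
The two cells of cage e must have sum 7, leaving r1c1 = 2.
2 is placed in row 1, so r1c4 = 5.
2 is placed in row 1; hence r1c5 = 3.
2 is placed in row 2; hence r2c1 = 5.
Row 2 now contains 5, which forces r2c5 = 4.
Column 4 already has 5; hence r4c4 = 4.
Column 5 already has 4, which forces r4c5 = 5.
Column 5 now contains 3, so r5c5 = 2.
Row 2 already has 4, leaving r2c4 = 1.
Cage c needs two cells with product 2; hence r3c4 = 2.
2 is placed in column 5, which forces r3c5 = 1.
2 is placed in row 5; hence r5c4 = 3.
Filled in: 2 1 4 5 3 / 5 3 2 1 4 / 4 5 3 2 1 / 3 2 1 4 5 / 1 4 5 3 2.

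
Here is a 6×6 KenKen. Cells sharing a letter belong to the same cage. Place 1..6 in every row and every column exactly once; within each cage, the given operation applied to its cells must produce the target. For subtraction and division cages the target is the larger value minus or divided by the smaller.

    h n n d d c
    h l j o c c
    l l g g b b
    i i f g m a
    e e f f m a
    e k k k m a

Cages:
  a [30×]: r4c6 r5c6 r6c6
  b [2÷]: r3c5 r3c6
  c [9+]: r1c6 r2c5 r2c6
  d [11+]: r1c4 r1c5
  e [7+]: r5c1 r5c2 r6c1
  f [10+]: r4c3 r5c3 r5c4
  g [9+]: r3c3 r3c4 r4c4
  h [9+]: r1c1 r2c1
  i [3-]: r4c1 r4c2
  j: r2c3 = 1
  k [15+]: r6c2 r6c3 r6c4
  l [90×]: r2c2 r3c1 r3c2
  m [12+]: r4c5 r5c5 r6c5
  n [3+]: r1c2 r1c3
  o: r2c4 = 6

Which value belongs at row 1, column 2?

Cage j is given, which forces r2c3 = 1.
O is a freebie, so r2c4 = 6.
Cage n needs two cells with sum 3, so r1c2 = 1.
Column 3 now contains 1, so r1c3 = 2.
Column 4 now contains 6, so r1c4 = 5.
Cage d needs two cells with sum 11; hence r1c5 = 6.
Column 4 already has 5, which forces r6c4 = 4.
Row 1 now contains 6; hence r1c1 = 4.
Row 1 now contains 4; hence r1c6 = 3.
Cage h's pair has sum 9; hence r2c1 = 5.
Row 2 now contains 5; hence r2c2 = 3.
Cage l needs product 90, leaving r3c1 = 6.
Cage l has product 90, which forces r3c2 = 5.
Row 3 now contains 5, which forces r3c3 = 4.
Column 2 now contains 5, so r6c2 = 6.
Row 6 already has 6; hence r6c3 = 5.
5 is placed in row 6; hence r6c5 = 3.
5 is placed in row 6; hence r6c6 = 1.
The two cells of cage b must have quotient 2, so r3c5 = 1.
Column 6 now contains 1, which forces r3c6 = 2.
Cage i's pair has difference 3, which forces r4c1 = 1.
Column 2 now contains 6, leaving r4c2 = 4.
Row 4 now contains 4, leaving r4c5 = 5.
Row 4 now contains 5, so r4c6 = 6.
Column 1 already has 1, leaving r5c1 = 3.
Column 2 already has 4, leaving r5c2 = 2.
Row 5 already has 3; hence r5c3 = 6.
Cage f needs sum 10, leaving r5c4 = 1.
Column 5 now contains 5, leaving r5c5 = 4.
6 is placed in column 6, so r5c6 = 5.
1 is placed in row 6, leaving r6c1 = 2.
4 is placed in column 5; hence r2c5 = 2.
Column 6 already has 2, leaving r2c6 = 4.
2 is placed in row 3, which forces r3c4 = 3.
6 is placed in row 4, leaving r4c3 = 3.
Cage g has sum 9; hence r4c4 = 2.
The full grid is 4 1 2 5 6 3 / 5 3 1 6 2 4 / 6 5 4 3 1 2 / 1 4 3 2 5 6 / 3 2 6 1 4 5 / 2 6 5 4 3 1.

1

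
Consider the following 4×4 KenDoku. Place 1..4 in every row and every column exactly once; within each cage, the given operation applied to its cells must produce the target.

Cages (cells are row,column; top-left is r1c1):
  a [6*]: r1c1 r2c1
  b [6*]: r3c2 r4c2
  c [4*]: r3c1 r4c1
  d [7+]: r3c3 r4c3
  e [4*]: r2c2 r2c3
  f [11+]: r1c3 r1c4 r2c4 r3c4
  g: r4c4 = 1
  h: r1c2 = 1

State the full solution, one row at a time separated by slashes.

H is a freebie, so r1c2 = 1.
Column 2 now contains 1, so r2c2 = 4.
Row 2 now contains 4, so r2c3 = 1.
G is a freebie, so r4c4 = 1.
The 4 cells of cage f must have sum 11, leaving r1c3 = 2.
Cage c needs two cells with product 4, which forces r3c1 = 1.
Row 4 now contains 1; hence r4c1 = 4.
Row 4 now contains 4, so r4c3 = 3.
Row 1 already has 2, which forces r1c1 = 3.
Row 1 now contains 3, leaving r1c4 = 4.
Cage a's pair has product 6, leaving r2c1 = 2.
Row 2 now contains 2, which forces r2c4 = 3.
Cage b needs two cells with product 6, which forces r3c2 = 3.
Column 3 now contains 3, which forces r3c3 = 4.
3 is placed in column 4, leaving r3c4 = 2.
Row 4 already has 3; hence r4c2 = 2.

3 1 2 4 / 2 4 1 3 / 1 3 4 2 / 4 2 3 1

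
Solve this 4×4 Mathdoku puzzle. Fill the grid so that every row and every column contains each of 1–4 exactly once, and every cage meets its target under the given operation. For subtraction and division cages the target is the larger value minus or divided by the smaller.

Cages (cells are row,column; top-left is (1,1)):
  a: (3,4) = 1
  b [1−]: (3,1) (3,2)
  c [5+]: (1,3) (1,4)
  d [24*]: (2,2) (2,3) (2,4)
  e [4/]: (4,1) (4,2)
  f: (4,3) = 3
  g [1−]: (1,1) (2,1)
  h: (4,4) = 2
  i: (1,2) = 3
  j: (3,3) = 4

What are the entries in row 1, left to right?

Cage i is a single given cell, which forces (1,2) = 3.
J is a freebie, which forces (3,3) = 4.
A is a freebie, leaving (3,4) = 1.
Cage f is given; hence (4,3) = 3.
Cage h is a single given cell, which forces (4,4) = 2.
Cage c needs two cells with sum 5, so (1,3) = 1.
2 is placed in column 4, leaving (1,4) = 4.
Cage d has product 24, which forces (2,2) = 4.
Column 3 now contains 3, leaving (2,3) = 2.
Cage d needs product 24, so (2,4) = 3.
Cage b's pair has difference 1, leaving (3,1) = 3.
Row 3 now contains 1, so (3,2) = 2.
4 is placed in column 2, which forces (4,2) = 1.
4 is placed in row 1; hence (1,1) = 2.
Row 2 already has 3; hence (2,1) = 1.
Row 4 already has 1, so (4,1) = 4.
The full grid is 2 3 1 4 / 1 4 2 3 / 3 2 4 1 / 4 1 3 2.

2 3 1 4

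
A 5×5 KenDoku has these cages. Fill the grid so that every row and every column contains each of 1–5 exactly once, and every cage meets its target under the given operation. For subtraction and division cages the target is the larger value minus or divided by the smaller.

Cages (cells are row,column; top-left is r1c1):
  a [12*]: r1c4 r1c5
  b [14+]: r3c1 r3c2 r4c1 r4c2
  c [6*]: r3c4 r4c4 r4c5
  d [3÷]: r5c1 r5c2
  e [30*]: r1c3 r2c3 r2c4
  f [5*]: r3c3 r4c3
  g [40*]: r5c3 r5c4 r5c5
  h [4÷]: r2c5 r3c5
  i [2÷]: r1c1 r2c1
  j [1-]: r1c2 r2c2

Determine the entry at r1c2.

Column 3 needs a 4, and only r5c3 is open for it.
The only place for 4 in column 4 is r1c4.
Row 1 now contains 4; hence r1c5 = 3.
In column 3, 3 can only go at r2c3, so r2c3 = 3.
In row 2, 5 can only go at r2c4, so r2c4 = 5.
The 3 cells of cage e must have product 30, so r1c3 = 2.
5 is placed in column 4, so r5c4 = 2.
Cage g needs product 40, so r5c5 = 5.
Row 1 now contains 2, so r1c1 = 1.
Row 1 now contains 1; hence r1c2 = 5.
Cage i needs two cells with quotient 2, which forces r2c1 = 2.
2 is placed in row 2, leaving r2c2 = 4.
Row 2 already has 4; hence r2c5 = 1.
1 is placed in column 5, so r3c5 = 4.
The 3 cells of cage c must have product 6, leaving r4c5 = 2.
1 is placed in column 1; hence r5c1 = 3.
3 is placed in row 5, so r5c2 = 1.
Column 1 already has 3, which forces r3c1 = 5.
The 4 cells of cage b must have sum 14, leaving r3c2 = 2.
Row 3 now contains 5; hence r3c3 = 1.
Row 3 already has 1, leaving r3c4 = 3.
The 4 cells of cage b must have sum 14; hence r4c1 = 4.
1 is placed in column 2, leaving r4c2 = 3.
Column 3 already has 1; hence r4c3 = 5.
Column 4 now contains 3, leaving r4c4 = 1.
Completed grid: 1 5 2 4 3 / 2 4 3 5 1 / 5 2 1 3 4 / 4 3 5 1 2 / 3 1 4 2 5.

5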